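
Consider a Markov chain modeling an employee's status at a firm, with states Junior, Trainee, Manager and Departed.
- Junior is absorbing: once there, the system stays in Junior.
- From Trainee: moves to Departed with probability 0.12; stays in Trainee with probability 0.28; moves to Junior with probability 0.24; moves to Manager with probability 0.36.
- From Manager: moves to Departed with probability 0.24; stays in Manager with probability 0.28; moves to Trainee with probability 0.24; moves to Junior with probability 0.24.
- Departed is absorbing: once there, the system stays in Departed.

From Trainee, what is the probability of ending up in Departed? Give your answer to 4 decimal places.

0.4000

Let h(s) be the probability of absorption at Departed starting from transient state s. Then h(Departed) = 1 and h(Junior) = 0. By first-step analysis:
h(Trainee) = 0.24·0 + 0.28·h(Trainee) + 0.36·h(Manager) + 0.12·1
h(Manager) = 0.24·0 + 0.24·h(Trainee) + 0.28·h(Manager) + 0.24·1
Solving: h(Trainee) = 0.4000, h(Manager) = 0.4667.
Starting from Trainee, the probability is 0.4000.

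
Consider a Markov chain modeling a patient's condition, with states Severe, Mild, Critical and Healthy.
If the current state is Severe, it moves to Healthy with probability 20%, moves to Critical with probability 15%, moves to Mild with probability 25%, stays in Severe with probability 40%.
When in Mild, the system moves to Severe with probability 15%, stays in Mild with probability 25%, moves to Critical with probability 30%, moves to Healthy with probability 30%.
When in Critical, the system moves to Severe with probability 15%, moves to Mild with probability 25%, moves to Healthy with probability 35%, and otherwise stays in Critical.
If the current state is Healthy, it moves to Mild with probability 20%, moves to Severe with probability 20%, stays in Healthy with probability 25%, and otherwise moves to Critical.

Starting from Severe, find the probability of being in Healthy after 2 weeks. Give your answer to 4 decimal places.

0.2575

Propagate the distribution vector 2 weeks from Severe.
After 0 weeks: (1.0000, 0.0000, 0.0000, 0.0000)
After 1 week: (0.4000, 0.2500, 0.1500, 0.2000)
After 2 weeks: (0.2600, 0.2400, 0.2425, 0.2575)
P(in Healthy after 2 weeks) = 0.2575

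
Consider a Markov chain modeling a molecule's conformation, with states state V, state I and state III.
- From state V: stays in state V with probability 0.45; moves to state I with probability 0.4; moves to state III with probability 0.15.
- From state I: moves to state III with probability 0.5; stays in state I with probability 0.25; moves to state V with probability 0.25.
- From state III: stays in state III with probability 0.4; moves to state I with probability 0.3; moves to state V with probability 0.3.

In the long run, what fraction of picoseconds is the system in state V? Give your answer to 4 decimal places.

0.3343

Let the stationary distribution be π with π = πP and π_1 + π_2 + π_3 = 1.
π_1 = 0.45·π_1 + 0.25·π_2 + 0.3·π_3
π_2 = 0.4·π_1 + 0.25·π_2 + 0.3·π_3
Solving with the normalization constraint gives π = (0.3343, 0.3175, 0.3482).
So the stationary probability of state V is 0.3343.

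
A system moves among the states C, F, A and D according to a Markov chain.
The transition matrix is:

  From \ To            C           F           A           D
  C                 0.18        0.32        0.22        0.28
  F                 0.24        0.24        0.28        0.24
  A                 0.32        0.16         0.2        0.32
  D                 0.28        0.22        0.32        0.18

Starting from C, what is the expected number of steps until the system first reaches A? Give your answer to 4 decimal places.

Let t(s) be the expected number of steps to first reach A from state s, with t(A) = 0. Conditioning on the first step:
t(C) = 1 + 0.18·t(C) + 0.32·t(F) + 0.28·t(D)
t(F) = 1 + 0.24·t(C) + 0.24·t(F) + 0.24·t(D)
t(D) = 1 + 0.28·t(C) + 0.22·t(F) + 0.18·t(D)
Solving: t(C) = 3.8332, t(F) = 3.6325, t(D) = 3.5030.
Expected steps from C to A: 3.8332.

3.8332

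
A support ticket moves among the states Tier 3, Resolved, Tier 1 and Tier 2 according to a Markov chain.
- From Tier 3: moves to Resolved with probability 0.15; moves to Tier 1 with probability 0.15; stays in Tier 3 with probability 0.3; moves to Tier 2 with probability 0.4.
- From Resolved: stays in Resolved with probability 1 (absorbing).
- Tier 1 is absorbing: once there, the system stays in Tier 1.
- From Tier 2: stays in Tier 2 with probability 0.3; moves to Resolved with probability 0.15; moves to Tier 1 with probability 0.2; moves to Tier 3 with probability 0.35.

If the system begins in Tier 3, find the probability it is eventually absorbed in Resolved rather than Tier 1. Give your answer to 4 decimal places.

0.4714

Let h(s) be the probability of absorption at Resolved starting from transient state s. Then h(Resolved) = 1 and h(Tier 1) = 0. By first-step analysis:
h(Tier 3) = 0.3·h(Tier 3) + 0.15·1 + 0.15·0 + 0.4·h(Tier 2)
h(Tier 2) = 0.35·h(Tier 3) + 0.15·1 + 0.2·0 + 0.3·h(Tier 2)
Solving: h(Tier 3) = 0.4714, h(Tier 2) = 0.4500.
Starting from Tier 3, the probability is 0.4714.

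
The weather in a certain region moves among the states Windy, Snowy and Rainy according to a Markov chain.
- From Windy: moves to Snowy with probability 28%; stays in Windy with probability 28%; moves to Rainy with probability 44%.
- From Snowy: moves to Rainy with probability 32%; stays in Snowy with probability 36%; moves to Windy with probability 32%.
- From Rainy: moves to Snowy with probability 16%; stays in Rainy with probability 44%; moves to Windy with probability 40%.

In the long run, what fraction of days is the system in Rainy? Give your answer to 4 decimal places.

Let the stationary distribution be π with π = πP and π_1 + π_2 + π_3 = 1.
π_1 = 0.28·π_1 + 0.32·π_2 + 0.4·π_3
π_2 = 0.28·π_1 + 0.36·π_2 + 0.16·π_3
Solving with the normalization constraint gives π = (0.3392, 0.2509, 0.4099).
So the stationary probability of Rainy is 0.4099.

0.4099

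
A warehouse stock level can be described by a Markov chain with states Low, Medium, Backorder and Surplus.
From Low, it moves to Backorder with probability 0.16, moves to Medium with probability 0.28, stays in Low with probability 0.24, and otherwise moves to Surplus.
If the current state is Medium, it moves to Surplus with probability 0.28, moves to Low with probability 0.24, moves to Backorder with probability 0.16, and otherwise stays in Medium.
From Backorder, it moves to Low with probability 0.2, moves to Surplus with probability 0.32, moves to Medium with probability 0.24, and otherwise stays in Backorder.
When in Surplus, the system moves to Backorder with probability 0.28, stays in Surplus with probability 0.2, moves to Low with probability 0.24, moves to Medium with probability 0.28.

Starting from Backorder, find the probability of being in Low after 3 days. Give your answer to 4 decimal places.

Propagate the distribution vector 3 days from Backorder.
After 0 days: (0.0000, 0.0000, 1.0000, 0.0000)
After 1 day: (0.2000, 0.2400, 0.2400, 0.3200)
After 2 days: (0.2304, 0.2800, 0.2176, 0.2720)
After 3 days: (0.2313, 0.2825, 0.2100, 0.2762)
P(in Low after 3 days) = 0.2313

0.2313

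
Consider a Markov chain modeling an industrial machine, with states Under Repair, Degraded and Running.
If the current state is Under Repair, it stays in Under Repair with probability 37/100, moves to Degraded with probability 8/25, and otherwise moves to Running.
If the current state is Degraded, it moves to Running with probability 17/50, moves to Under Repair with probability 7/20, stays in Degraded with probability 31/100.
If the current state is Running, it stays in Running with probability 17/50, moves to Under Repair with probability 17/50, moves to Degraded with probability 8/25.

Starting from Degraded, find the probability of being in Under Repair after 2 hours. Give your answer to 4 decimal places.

0.3536

Sum over the intermediate state after 1 hour:
P = P(Degraded→Under Repair)·P(Under Repair→Under Repair) + P(Degraded→Degraded)·P(Degraded→Under Repair) + P(Degraded→Running)·P(Running→Under Repair)
  = 0.35×0.37 + 0.31×0.35 + 0.34×0.34
  = 0.1295 + 0.1085 + 0.1156 = 0.3536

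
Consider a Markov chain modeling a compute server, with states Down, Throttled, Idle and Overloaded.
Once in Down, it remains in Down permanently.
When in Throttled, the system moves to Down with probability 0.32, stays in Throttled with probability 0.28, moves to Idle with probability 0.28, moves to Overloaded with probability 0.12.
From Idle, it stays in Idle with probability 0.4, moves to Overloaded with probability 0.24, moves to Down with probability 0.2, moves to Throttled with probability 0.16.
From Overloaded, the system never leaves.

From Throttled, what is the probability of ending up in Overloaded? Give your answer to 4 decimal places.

Let h(s) be the probability of absorption at Overloaded starting from transient state s. Then h(Overloaded) = 1 and h(Down) = 0. By first-step analysis:
h(Throttled) = 0.32·0 + 0.28·h(Throttled) + 0.28·h(Idle) + 0.12·1
h(Idle) = 0.2·0 + 0.16·h(Throttled) + 0.4·h(Idle) + 0.24·1
Solving: h(Throttled) = 0.3595, h(Idle) = 0.4959.
Starting from Throttled, the probability is 0.3595.

0.3595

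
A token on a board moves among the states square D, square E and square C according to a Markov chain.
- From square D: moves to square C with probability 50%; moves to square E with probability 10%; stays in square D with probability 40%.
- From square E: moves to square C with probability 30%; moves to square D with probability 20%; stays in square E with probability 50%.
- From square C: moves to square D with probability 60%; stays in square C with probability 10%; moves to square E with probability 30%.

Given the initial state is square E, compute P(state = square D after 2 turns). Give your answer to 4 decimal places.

0.3600

Sum over the intermediate state after 1 turn:
P = P(square E→square D)·P(square D→square D) + P(square E→square E)·P(square E→square D) + P(square E→square C)·P(square C→square D)
  = 0.2×0.4 + 0.5×0.2 + 0.3×0.6
  = 0.0800 + 0.1000 + 0.1800 = 0.3600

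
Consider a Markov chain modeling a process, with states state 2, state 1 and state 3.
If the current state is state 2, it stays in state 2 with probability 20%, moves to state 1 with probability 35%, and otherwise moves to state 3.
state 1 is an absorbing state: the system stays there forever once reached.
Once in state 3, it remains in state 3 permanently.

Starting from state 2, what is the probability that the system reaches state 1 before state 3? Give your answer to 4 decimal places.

0.4375

Let h(s) be the probability of absorption at state 1 starting from transient state s. Then h(state 1) = 1 and h(state 3) = 0. By first-step analysis:
h(state 2) = 0.2·h(state 2) + 0.35·1 + 0.45·0
Solving: h(state 2) = 0.4375.
Starting from state 2, the probability is 0.4375.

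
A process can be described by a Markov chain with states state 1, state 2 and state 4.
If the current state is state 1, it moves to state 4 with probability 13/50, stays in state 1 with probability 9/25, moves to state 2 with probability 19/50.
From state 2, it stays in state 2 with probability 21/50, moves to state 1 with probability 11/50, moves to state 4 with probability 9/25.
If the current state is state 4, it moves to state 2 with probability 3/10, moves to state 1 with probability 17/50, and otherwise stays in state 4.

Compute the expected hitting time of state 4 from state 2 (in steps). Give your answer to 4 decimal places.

Let t(s) be the expected number of steps to first reach state 4 from state s, with t(state 4) = 0. Conditioning on the first step:
t(state 1) = 1 + 0.36·t(state 1) + 0.38·t(state 2)
t(state 2) = 1 + 0.22·t(state 1) + 0.42·t(state 2)
Solving: t(state 1) = 3.3380, t(state 2) = 2.9903.
Expected steps from state 2 to state 4: 2.9903.

2.9903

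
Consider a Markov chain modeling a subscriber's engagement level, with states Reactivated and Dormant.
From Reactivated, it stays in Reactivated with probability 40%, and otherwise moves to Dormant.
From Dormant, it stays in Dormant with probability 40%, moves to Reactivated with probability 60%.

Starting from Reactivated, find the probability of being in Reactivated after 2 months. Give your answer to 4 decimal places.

0.5200

Sum over the intermediate state after 1 month:
P = P(Reactivated→Reactivated)·P(Reactivated→Reactivated) + P(Reactivated→Dormant)·P(Dormant→Reactivated)
  = 0.4×0.4 + 0.6×0.6
  = 0.1600 + 0.3600 = 0.5200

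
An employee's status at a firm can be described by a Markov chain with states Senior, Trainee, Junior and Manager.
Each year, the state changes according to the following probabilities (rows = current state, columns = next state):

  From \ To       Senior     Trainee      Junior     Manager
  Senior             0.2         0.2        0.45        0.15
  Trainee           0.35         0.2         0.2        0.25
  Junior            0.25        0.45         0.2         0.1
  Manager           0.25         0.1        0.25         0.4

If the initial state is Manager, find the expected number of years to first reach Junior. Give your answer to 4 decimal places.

Let t(s) be the expected number of years to first reach Junior from state s, with t(Junior) = 0. Conditioning on the first year:
t(Senior) = 1 + 0.2·t(Senior) + 0.2·t(Trainee) + 0.15·t(Manager)
t(Trainee) = 1 + 0.35·t(Senior) + 0.2·t(Trainee) + 0.25·t(Manager)
t(Manager) = 1 + 0.25·t(Senior) + 0.1·t(Trainee) + 0.4·t(Manager)
Solving: t(Senior) = 2.7712, t(Trainee) = 3.5278, t(Manager) = 3.4093.
Expected years from Manager to Junior: 3.4093.

3.4093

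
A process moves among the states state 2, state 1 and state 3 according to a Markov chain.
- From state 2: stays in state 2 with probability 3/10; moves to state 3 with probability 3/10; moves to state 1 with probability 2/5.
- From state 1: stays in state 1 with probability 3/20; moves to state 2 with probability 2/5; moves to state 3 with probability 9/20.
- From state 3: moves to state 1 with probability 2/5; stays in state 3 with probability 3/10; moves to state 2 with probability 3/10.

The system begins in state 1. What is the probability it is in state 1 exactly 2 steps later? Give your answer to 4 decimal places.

Sum over the intermediate state after 1 step:
P = P(state 1→state 2)·P(state 2→state 1) + P(state 1→state 1)·P(state 1→state 1) + P(state 1→state 3)·P(state 3→state 1)
  = 0.4×0.4 + 0.15×0.15 + 0.45×0.4
  = 0.1600 + 0.0225 + 0.1800 = 0.3625

0.3625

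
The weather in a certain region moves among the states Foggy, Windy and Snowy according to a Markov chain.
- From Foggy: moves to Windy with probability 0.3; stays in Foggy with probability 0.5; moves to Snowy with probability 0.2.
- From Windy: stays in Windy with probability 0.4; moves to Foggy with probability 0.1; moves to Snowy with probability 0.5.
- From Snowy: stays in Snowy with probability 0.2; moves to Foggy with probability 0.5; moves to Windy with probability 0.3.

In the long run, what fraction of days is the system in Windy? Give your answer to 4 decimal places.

Let the stationary distribution be π with π = πP and π_1 + π_2 + π_3 = 1.
π_1 = 0.5·π_1 + 0.1·π_2 + 0.5·π_3
π_2 = 0.3·π_1 + 0.4·π_2 + 0.3·π_3
Solving with the normalization constraint gives π = (0.3667, 0.3333, 0.3000).
So the stationary probability of Windy is 0.3333.

0.3333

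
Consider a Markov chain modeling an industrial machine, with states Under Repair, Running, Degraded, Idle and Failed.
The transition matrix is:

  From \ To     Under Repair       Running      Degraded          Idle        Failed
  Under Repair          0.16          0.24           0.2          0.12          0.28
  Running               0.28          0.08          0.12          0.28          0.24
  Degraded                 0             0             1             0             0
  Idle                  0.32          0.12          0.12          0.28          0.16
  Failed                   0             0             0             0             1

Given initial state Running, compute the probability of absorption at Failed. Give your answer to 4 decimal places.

Let h(s) be the probability of absorption at Failed starting from transient state s. Then h(Failed) = 1 and h(Degraded) = 0. By first-step analysis:
h(Under Repair) = 0.16·h(Under Repair) + 0.24·h(Running) + 0.2·0 + 0.12·h(Idle) + 0.28·1
h(Running) = 0.28·h(Under Repair) + 0.08·h(Running) + 0.12·0 + 0.28·h(Idle) + 0.24·1
h(Idle) = 0.32·h(Under Repair) + 0.12·h(Running) + 0.12·0 + 0.28·h(Idle) + 0.16·1
Solving: h(Under Repair) = 0.5953, h(Running) = 0.6218, h(Idle) = 0.5904.
Starting from Running, the probability is 0.6218.

0.6218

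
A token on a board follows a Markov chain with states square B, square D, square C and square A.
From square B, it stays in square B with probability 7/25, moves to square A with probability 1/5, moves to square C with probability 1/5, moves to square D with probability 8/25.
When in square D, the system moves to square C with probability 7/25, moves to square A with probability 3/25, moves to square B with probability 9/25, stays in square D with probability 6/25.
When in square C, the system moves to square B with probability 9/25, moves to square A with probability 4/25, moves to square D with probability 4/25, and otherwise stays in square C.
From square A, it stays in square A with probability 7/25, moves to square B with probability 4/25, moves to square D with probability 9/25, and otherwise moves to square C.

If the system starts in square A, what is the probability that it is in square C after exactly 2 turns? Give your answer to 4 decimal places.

Propagate the distribution vector 2 turns from square A.
After 0 turns: (0.0000, 0.0000, 0.0000, 1.0000)
After 1 turn: (0.1600, 0.3600, 0.2000, 0.2800)
After 2 turns: (0.2912, 0.2704, 0.2528, 0.1856)
P(in square C after 2 turns) = 0.2528

0.2528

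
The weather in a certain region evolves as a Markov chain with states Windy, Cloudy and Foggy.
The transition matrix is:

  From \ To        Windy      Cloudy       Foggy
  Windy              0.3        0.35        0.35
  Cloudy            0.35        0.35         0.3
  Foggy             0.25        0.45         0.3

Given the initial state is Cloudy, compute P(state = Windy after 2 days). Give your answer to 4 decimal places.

Sum over the intermediate state after 1 day:
P = P(Cloudy→Windy)·P(Windy→Windy) + P(Cloudy→Cloudy)·P(Cloudy→Windy) + P(Cloudy→Foggy)·P(Foggy→Windy)
  = 0.35×0.3 + 0.35×0.35 + 0.3×0.25
  = 0.1050 + 0.1225 + 0.0750 = 0.3025

0.3025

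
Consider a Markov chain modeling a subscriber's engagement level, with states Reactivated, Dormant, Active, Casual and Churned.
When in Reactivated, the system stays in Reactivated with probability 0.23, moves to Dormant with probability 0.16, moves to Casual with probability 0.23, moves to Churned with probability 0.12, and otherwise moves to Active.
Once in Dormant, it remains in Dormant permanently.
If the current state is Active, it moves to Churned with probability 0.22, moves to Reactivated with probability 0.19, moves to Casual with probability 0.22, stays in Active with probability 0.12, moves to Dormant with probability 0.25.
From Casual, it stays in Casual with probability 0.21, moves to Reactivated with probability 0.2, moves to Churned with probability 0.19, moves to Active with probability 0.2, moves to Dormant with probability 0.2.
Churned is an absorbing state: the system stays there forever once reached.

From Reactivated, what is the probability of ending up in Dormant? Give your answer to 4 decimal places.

Let h(s) be the probability of absorption at Dormant starting from transient state s. Then h(Dormant) = 1 and h(Churned) = 0. By first-step analysis:
h(Reactivated) = 0.23·h(Reactivated) + 0.16·1 + 0.26·h(Active) + 0.23·h(Casual) + 0.12·0
h(Active) = 0.19·h(Reactivated) + 0.25·1 + 0.12·h(Active) + 0.22·h(Casual) + 0.22·0
h(Casual) = 0.2·h(Reactivated) + 0.2·1 + 0.2·h(Active) + 0.21·h(Casual) + 0.19·0
Solving: h(Reactivated) = 0.5450, h(Active) = 0.5333, h(Casual) = 0.5262.
Starting from Reactivated, the probability is 0.5450.

0.5450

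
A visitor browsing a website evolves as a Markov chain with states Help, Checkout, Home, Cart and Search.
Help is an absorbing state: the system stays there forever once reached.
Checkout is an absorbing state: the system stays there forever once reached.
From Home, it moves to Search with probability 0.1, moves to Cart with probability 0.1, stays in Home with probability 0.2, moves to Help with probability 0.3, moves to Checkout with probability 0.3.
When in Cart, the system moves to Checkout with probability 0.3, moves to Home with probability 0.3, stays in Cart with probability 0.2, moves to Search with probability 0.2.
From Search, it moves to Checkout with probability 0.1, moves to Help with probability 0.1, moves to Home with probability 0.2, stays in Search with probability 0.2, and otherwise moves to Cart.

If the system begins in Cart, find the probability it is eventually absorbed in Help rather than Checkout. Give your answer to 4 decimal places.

Let h(s) be the probability of absorption at Help starting from transient state s. Then h(Help) = 1 and h(Checkout) = 0. By first-step analysis:
h(Home) = 0.3·1 + 0.3·0 + 0.2·h(Home) + 0.1·h(Cart) + 0.1·h(Search)
h(Cart) = 0.3·0 + 0.3·h(Home) + 0.2·h(Cart) + 0.2·h(Search)
h(Search) = 0.1·1 + 0.1·0 + 0.2·h(Home) + 0.4·h(Cart) + 0.2·h(Search)
Solving: h(Home) = 0.4541, h(Cart) = 0.2628, h(Search) = 0.3699.
Starting from Cart, the probability is 0.2628.

0.2628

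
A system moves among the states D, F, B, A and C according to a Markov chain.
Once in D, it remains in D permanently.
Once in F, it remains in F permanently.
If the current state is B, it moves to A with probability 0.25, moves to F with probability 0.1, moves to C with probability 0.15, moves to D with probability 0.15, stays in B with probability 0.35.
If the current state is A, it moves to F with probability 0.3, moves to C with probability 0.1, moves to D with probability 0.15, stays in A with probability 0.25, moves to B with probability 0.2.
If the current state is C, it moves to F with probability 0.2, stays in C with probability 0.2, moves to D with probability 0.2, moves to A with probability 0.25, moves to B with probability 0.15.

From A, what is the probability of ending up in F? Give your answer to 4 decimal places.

Let h(s) be the probability of absorption at F starting from transient state s. Then h(F) = 1 and h(D) = 0. By first-step analysis:
h(B) = 0.15·0 + 0.1·1 + 0.35·h(B) + 0.25·h(A) + 0.15·h(C)
h(A) = 0.15·0 + 0.3·1 + 0.2·h(B) + 0.25·h(A) + 0.1·h(C)
h(C) = 0.2·0 + 0.2·1 + 0.15·h(B) + 0.25·h(A) + 0.2·h(C)
Solving: h(B) = 0.5112, h(A) = 0.6078, h(C) = 0.5358.
Starting from A, the probability is 0.6078.

0.6078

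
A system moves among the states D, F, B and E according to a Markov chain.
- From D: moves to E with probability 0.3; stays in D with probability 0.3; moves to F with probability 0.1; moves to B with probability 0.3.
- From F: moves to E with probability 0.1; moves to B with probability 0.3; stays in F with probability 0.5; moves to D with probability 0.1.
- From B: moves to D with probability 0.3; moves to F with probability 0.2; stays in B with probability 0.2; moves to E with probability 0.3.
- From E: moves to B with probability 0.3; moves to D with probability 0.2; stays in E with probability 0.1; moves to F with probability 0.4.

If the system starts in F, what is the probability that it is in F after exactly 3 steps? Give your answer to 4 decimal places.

Propagate the distribution vector 3 steps from F.
After 0 steps: (0.0000, 1.0000, 0.0000, 0.0000)
After 1 step: (0.1000, 0.5000, 0.3000, 0.1000)
After 2 steps: (0.1900, 0.3600, 0.2700, 0.1800)
After 3 steps: (0.2100, 0.3250, 0.2730, 0.1920)
P(in F after 3 steps) = 0.3250

0.3250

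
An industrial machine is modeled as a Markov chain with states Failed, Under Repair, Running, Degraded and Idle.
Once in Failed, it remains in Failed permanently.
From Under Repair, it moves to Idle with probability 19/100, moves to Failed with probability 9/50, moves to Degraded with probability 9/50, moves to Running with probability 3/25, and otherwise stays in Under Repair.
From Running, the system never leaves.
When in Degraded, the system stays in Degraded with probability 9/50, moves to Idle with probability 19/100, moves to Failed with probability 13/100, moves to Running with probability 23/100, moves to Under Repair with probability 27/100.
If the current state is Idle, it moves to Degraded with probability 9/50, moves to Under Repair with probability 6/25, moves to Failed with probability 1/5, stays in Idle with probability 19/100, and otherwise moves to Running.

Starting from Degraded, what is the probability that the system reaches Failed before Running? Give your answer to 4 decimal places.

Let h(s) be the probability of absorption at Failed starting from transient state s. Then h(Failed) = 1 and h(Running) = 0. By first-step analysis:
h(Under Repair) = 0.18·1 + 0.33·h(Under Repair) + 0.12·0 + 0.18·h(Degraded) + 0.19·h(Idle)
h(Degraded) = 0.13·1 + 0.27·h(Under Repair) + 0.23·0 + 0.18·h(Degraded) + 0.19·h(Idle)
h(Idle) = 0.2·1 + 0.24·h(Under Repair) + 0.19·0 + 0.18·h(Degraded) + 0.19·h(Idle)
Solving: h(Under Repair) = 0.5331, h(Degraded) = 0.4511, h(Idle) = 0.5051.
Starting from Degraded, the probability is 0.4511.

0.4511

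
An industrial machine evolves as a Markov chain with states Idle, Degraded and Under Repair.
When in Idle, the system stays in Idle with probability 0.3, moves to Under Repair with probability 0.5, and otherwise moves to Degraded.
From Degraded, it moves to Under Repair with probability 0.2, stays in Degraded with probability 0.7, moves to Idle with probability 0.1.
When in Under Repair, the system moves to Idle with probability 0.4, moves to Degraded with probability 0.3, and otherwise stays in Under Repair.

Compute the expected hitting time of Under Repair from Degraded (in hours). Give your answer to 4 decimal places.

Let t(s) be the expected number of hours to first reach Under Repair from state s, with t(Under Repair) = 0. Conditioning on the first hour:
t(Idle) = 1 + 0.3·t(Idle) + 0.2·t(Degraded)
t(Degraded) = 1 + 0.1·t(Idle) + 0.7·t(Degraded)
Solving: t(Idle) = 2.6316, t(Degraded) = 4.2105.
Expected hours from Degraded to Under Repair: 4.2105.

4.2105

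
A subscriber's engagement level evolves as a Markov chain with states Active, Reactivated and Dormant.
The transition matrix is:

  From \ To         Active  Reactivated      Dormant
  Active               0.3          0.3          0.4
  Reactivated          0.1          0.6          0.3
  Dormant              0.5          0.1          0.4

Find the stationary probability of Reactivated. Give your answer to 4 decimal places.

0.3235

Let the stationary distribution be π with π = πP and π_1 + π_2 + π_3 = 1.
π_1 = 0.3·π_1 + 0.1·π_2 + 0.5·π_3
π_2 = 0.3·π_1 + 0.6·π_2 + 0.1·π_3
Solving with the normalization constraint gives π = (0.3088, 0.3235, 0.3676).
So the stationary probability of Reactivated is 0.3235.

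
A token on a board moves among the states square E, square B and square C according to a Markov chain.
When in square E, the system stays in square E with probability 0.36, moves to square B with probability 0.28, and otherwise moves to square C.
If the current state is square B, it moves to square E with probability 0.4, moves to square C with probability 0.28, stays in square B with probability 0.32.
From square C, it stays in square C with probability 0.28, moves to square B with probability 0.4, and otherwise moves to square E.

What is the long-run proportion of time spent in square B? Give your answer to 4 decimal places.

Let the stationary distribution be π with π = πP and π_1 + π_2 + π_3 = 1.
π_1 = 0.36·π_1 + 0.4·π_2 + 0.32·π_3
π_2 = 0.28·π_1 + 0.32·π_2 + 0.4·π_3
Solving with the normalization constraint gives π = (0.3609, 0.3303, 0.3089).
So the stationary probability of square B is 0.3303.

0.3303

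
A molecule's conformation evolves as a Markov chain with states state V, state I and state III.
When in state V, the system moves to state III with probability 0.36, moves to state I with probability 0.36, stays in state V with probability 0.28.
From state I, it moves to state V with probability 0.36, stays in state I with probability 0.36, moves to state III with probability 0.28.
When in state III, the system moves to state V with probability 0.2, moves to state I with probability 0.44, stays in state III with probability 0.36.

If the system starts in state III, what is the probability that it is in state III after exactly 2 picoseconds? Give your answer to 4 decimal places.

Sum over the intermediate state after 1 picosecond:
P = P(state III→state V)·P(state V→state III) + P(state III→state I)·P(state I→state III) + P(state III→state III)·P(state III→state III)
  = 0.2×0.36 + 0.44×0.28 + 0.36×0.36
  = 0.0720 + 0.1232 + 0.1296 = 0.3248

0.3248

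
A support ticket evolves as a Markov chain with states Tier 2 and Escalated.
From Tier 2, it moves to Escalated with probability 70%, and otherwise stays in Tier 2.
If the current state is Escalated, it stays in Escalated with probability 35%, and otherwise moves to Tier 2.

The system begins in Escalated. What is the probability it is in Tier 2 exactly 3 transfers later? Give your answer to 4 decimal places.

0.5021

Propagate the distribution vector 3 transfers from Escalated.
After 0 transfers: (0.0000, 1.0000)
After 1 transfer: (0.6500, 0.3500)
After 2 transfers: (0.4225, 0.5775)
After 3 transfers: (0.5021, 0.4979)
P(in Tier 2 after 3 transfers) = 0.5021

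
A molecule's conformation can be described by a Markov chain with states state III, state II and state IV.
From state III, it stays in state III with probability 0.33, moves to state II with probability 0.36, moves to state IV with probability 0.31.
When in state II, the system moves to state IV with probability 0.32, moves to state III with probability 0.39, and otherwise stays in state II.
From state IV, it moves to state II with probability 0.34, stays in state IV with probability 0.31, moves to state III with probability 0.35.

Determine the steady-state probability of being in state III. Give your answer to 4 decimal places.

0.3561

Let the stationary distribution be π with π = πP and π_1 + π_2 + π_3 = 1.
π_1 = 0.33·π_1 + 0.39·π_2 + 0.35·π_3
π_2 = 0.36·π_1 + 0.29·π_2 + 0.34·π_3
Solving with the normalization constraint gives π = (0.3561, 0.3306, 0.3133).
So the stationary probability of state III is 0.3561.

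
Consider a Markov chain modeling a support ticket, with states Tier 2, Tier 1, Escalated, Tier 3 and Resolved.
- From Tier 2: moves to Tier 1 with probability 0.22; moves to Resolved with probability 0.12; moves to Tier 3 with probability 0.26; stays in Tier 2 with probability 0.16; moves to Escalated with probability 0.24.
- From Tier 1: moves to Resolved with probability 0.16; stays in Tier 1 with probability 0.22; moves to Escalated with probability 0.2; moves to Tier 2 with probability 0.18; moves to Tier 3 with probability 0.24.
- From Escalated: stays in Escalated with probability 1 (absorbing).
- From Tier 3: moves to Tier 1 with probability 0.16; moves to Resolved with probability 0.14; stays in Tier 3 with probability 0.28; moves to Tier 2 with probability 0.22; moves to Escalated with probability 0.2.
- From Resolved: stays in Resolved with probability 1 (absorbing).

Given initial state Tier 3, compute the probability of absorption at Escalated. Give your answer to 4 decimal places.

Let h(s) be the probability of absorption at Escalated starting from transient state s. Then h(Escalated) = 1 and h(Resolved) = 0. By first-step analysis:
h(Tier 2) = 0.16·h(Tier 2) + 0.22·h(Tier 1) + 0.24·1 + 0.26·h(Tier 3) + 0.12·0
h(Tier 1) = 0.18·h(Tier 2) + 0.22·h(Tier 1) + 0.2·1 + 0.24·h(Tier 3) + 0.16·0
h(Tier 3) = 0.22·h(Tier 2) + 0.16·h(Tier 1) + 0.2·1 + 0.28·h(Tier 3) + 0.14·0
Solving: h(Tier 2) = 0.6240, h(Tier 1) = 0.5845, h(Tier 3) = 0.5983.
Starting from Tier 3, the probability is 0.5983.

0.5983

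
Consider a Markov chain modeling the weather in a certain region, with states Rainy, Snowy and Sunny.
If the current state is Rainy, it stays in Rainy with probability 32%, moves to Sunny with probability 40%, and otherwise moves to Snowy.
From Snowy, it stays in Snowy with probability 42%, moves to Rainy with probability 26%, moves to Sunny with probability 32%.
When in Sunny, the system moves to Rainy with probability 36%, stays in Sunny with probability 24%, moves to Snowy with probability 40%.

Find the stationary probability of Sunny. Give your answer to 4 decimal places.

Let the stationary distribution be π with π = πP and π_1 + π_2 + π_3 = 1.
π_1 = 0.32·π_1 + 0.26·π_2 + 0.36·π_3
π_2 = 0.28·π_1 + 0.42·π_2 + 0.4·π_3
Solving with the normalization constraint gives π = (0.3106, 0.3701, 0.3193).
So the stationary probability of Sunny is 0.3193.

0.3193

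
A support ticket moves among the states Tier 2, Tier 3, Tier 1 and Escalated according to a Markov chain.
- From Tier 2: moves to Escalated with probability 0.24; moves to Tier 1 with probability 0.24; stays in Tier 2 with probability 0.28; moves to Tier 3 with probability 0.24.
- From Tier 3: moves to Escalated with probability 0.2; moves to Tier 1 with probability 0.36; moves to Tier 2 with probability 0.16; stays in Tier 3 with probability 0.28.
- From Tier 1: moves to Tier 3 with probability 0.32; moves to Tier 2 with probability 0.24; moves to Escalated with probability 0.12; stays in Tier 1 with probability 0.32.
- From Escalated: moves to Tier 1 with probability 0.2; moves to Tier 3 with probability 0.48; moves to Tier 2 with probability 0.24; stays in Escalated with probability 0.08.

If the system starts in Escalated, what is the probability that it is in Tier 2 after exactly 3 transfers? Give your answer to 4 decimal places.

0.2249

Propagate the distribution vector 3 transfers from Escalated.
After 0 transfers: (0.0000, 0.0000, 0.0000, 1.0000)
After 1 transfer: (0.2400, 0.4800, 0.2000, 0.0800)
After 2 transfers: (0.2112, 0.2944, 0.3104, 0.1840)
After 3 transfers: (0.2249, 0.3208, 0.2928, 0.1615)
P(in Tier 2 after 3 transfers) = 0.2249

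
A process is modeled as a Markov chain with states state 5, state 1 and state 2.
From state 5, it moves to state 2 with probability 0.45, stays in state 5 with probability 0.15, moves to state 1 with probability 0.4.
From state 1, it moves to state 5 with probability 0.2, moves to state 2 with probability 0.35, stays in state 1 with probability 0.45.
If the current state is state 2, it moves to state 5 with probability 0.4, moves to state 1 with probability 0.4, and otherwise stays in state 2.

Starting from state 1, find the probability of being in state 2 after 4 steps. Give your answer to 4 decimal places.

0.3258

Propagate the distribution vector 4 steps from state 1.
After 0 steps: (0.0000, 1.0000, 0.0000)
After 1 step: (0.2000, 0.4500, 0.3500)
After 2 steps: (0.2600, 0.4225, 0.3175)
After 3 steps: (0.2505, 0.4211, 0.3284)
After 4 steps: (0.2532, 0.4211, 0.3258)
P(in state 2 after 4 steps) = 0.3258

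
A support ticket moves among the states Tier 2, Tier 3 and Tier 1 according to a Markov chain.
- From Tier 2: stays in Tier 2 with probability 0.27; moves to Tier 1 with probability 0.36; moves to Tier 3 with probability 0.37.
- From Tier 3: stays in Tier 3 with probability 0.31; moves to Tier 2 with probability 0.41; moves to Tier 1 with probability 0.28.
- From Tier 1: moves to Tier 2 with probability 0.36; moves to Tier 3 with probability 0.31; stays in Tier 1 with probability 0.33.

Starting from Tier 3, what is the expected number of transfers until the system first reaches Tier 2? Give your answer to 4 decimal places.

2.5300

Let t(s) be the expected number of transfers to first reach Tier 2 from state s, with t(Tier 2) = 0. Conditioning on the first transfer:
t(Tier 3) = 1 + 0.31·t(Tier 3) + 0.28·t(Tier 1)
t(Tier 1) = 1 + 0.31·t(Tier 3) + 0.33·t(Tier 1)
Solving: t(Tier 3) = 2.5300, t(Tier 1) = 2.6631.
Expected transfers from Tier 3 to Tier 2: 2.5300.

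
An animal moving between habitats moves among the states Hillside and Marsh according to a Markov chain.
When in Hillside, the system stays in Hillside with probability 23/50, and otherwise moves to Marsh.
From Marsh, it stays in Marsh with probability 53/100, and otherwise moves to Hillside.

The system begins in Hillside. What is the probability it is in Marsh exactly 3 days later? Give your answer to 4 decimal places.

Propagate the distribution vector 3 days from Hillside.
After 0 days: (1.0000, 0.0000)
After 1 day: (0.4600, 0.5400)
After 2 days: (0.4654, 0.5346)
After 3 days: (0.4653, 0.5347)
P(in Marsh after 3 days) = 0.5347

0.5347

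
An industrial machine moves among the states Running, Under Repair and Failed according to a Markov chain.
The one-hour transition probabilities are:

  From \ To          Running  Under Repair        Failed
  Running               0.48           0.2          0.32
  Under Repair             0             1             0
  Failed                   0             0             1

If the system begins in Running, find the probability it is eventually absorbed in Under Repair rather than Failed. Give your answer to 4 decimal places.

0.3846

Let h(s) be the probability of absorption at Under Repair starting from transient state s. Then h(Under Repair) = 1 and h(Failed) = 0. By first-step analysis:
h(Running) = 0.48·h(Running) + 0.2·1 + 0.32·0
Solving: h(Running) = 0.3846.
Starting from Running, the probability is 0.3846.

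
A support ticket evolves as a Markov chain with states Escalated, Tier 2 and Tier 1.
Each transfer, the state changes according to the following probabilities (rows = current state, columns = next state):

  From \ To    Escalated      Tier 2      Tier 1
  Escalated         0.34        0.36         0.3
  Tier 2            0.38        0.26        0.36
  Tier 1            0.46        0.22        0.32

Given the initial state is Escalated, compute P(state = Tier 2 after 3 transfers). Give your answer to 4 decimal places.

0.2859

Propagate the distribution vector 3 transfers from Escalated.
After 0 transfers: (1.0000, 0.0000, 0.0000)
After 1 transfer: (0.3400, 0.3600, 0.3000)
After 2 transfers: (0.3904, 0.2820, 0.3276)
After 3 transfers: (0.3906, 0.2859, 0.3235)
P(in Tier 2 after 3 transfers) = 0.2859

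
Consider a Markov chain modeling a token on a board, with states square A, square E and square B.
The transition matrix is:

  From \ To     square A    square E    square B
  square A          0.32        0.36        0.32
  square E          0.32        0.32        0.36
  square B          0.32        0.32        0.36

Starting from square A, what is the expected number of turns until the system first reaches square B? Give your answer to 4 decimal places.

Let t(s) be the expected number of turns to first reach square B from state s, with t(square B) = 0. Conditioning on the first turn:
t(square A) = 1 + 0.32·t(square A) + 0.36·t(square E)
t(square E) = 1 + 0.32·t(square A) + 0.32·t(square E)
Solving: t(square A) = 2.9954, t(square E) = 2.8802.
Expected turns from square A to square B: 2.9954.

2.9954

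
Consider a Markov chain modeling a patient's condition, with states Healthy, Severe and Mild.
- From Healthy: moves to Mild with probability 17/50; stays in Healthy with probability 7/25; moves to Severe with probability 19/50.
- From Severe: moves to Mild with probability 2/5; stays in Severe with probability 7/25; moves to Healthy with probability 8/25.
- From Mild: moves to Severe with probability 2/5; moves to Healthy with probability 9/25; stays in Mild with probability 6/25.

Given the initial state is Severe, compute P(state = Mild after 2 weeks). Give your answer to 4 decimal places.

Sum over the intermediate state after 1 week:
P = P(Severe→Healthy)·P(Healthy→Mild) + P(Severe→Severe)·P(Severe→Mild) + P(Severe→Mild)·P(Mild→Mild)
  = 0.32×0.34 + 0.28×0.4 + 0.4×0.24
  = 0.1088 + 0.1120 + 0.0960 = 0.3168

0.3168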